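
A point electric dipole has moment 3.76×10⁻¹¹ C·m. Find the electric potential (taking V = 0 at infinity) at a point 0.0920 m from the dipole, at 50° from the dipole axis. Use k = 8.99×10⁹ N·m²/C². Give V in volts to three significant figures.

V ≈ 25.7 V

The dipole potential is V = kp cosθ / r².
V = (8.99×10⁹)(3.76×10⁻¹¹)·cos50° / (0.0920)² = 25.67 V.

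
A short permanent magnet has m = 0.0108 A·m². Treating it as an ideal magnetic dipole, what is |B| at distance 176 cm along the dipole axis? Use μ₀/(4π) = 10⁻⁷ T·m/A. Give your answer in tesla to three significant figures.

On axis B = (μ₀/4π)·2m/r³.
B = 2·(10⁻⁷)·(0.0108) / (1.76)³ = 3.962×10⁻¹⁰ T.

B ≈ 3.96×10⁻¹⁰ T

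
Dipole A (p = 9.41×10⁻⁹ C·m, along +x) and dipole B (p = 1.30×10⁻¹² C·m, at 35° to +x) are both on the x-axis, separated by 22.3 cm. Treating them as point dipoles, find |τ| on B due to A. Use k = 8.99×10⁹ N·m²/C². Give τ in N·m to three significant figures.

τ ≈ 1.14×10⁻⁸ N·m

The second dipole sits on the axis of the first, so the field there is axial: E₁ = 2kp₁/r³ along +x.
E₁ = 2(8.99×10⁹)(9.41×10⁻⁹)/(0.223)³ = 1.526×10⁴ N/C.
Torque on the second dipole: τ = p₂ E₁ sinθ.
τ = (1.30×10⁻¹²)(1.526×10⁴)·sin35° = 1.138×10⁻⁸ N·m.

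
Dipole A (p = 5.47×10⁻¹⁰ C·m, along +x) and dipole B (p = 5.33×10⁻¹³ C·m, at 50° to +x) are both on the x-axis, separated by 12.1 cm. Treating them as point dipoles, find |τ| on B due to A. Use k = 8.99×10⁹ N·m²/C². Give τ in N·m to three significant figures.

The second dipole sits on the axis of the first, so the field there is axial: E₁ = 2kp₁/r³ along +x.
E₁ = 2(8.99×10⁹)(5.47×10⁻¹⁰)/(0.121)³ = 5552 N/C.
Torque on the second dipole: τ = p₂ E₁ sinθ.
τ = (5.33×10⁻¹³)(5552)·sin50° = 2.267×10⁻⁹ N·m.

τ ≈ 2.27×10⁻⁹ N·m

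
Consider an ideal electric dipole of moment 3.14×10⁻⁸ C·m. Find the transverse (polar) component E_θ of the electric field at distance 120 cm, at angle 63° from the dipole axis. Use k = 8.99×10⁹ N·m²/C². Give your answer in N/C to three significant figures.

E_θ ≈ 146 N/C

For a dipole, E_θ = (kp sinθ)/r³.
kp/r³ = (8.99×10⁹)(3.14×10⁻⁸)/(1.20)³ = 163.4 N/C.
E_θ = 163.4·sin63° = 145.6 N/C.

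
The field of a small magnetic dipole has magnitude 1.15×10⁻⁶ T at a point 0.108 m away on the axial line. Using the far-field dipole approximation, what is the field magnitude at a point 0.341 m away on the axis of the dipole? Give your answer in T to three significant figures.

Dipole fields scale as 1/r³ in the far field; the geometry is the same at both points.
B₂ = B₁ · (r₁/r₂)³ = 1.15×10⁻⁶ · (0.108/0.341)³.
(r₁/r₂)³ = (0.3167)³ = 0.03177.
B₂ ≈ 3.653×10⁻⁸ T.

B ≈ 3.65×10⁻⁸ T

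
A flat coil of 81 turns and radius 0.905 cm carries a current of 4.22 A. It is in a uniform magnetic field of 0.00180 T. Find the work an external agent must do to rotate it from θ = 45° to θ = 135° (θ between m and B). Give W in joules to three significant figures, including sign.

W ≈ 2.24×10⁻⁴ J

m = NIA = NIπa² = 81·(4.22)·π·(0.00905)² = 0.08795 A·m².
W_ext = ΔU = −mB cosθ₂ + mB cosθ₁ = mB(cosθ₁ − cosθ₂).
W = (0.08795)(0.00180)·(cos45° − cos135°) = (1.583×10⁻⁴)·(+1.4142) = 2.239×10⁻⁴ J.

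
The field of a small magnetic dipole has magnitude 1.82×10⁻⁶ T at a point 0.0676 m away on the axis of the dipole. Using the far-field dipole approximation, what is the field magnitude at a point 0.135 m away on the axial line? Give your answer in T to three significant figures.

Dipole fields scale as 1/r³ in the far field; the geometry is the same at both points.
B₂ = B₁ · (r₁/r₂)³ = 1.82×10⁻⁶ · (0.0676/0.135)³.
(r₁/r₂)³ = (0.5007)³ = 0.1256.
B₂ ≈ 2.285×10⁻⁷ T.

B ≈ 2.29×10⁻⁷ T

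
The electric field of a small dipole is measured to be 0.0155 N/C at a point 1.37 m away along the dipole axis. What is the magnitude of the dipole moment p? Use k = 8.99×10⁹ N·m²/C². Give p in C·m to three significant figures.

On axis E = 2kp/r³, so p = Er³/(2k).
p = (0.0155)·(1.37)³ / (2·8.99×10⁹) = 2.217×10⁻¹² C·m.

p ≈ 2.22×10⁻¹² C·m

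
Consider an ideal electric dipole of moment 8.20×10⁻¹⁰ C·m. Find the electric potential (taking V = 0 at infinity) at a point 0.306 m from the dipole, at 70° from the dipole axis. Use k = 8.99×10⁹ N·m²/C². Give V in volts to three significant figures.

V ≈ 26.9 V

The dipole potential is V = kp cosθ / r².
V = (8.99×10⁹)(8.20×10⁻¹⁰)·cos70° / (0.306)² = 26.93 V.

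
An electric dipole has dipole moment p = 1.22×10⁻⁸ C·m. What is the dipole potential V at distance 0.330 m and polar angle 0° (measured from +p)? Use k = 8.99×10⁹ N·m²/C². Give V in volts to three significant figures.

V ≈ 1010 V

The dipole potential is V = kp cosθ / r².
V = (8.99×10⁹)(1.22×10⁻⁸)·cos0° / (0.330)² = 1007 V.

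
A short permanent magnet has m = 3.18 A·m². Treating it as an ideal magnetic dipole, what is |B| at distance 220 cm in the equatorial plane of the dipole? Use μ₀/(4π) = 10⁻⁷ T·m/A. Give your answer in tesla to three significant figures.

In the equatorial plane B = (μ₀/4π)·m/r³ (half the axial value).
B = (10⁻⁷)·(3.18) / (2.20)³ = 2.986×10⁻⁸ T.

B ≈ 2.99×10⁻⁸ T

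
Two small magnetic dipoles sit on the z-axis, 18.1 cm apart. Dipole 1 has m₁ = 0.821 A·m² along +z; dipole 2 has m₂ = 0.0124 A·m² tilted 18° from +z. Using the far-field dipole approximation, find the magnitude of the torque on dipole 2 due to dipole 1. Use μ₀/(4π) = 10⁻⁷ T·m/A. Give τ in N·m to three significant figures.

τ ≈ 1.06×10⁻⁷ N·m

Dipole B is on the axis of dipole A, so B₁ there is axial: B₁ = (μ₀/4π)·2m₁/r³ along +z.
B₁ = 2(10⁻⁷)(0.821)/(0.181)³ = 2.769×10⁻⁵ T.
τ = m₂ B₁ sinθ.
τ = (0.0124)(2.769×10⁻⁵)·sin18° = 1.061×10⁻⁷ N·m.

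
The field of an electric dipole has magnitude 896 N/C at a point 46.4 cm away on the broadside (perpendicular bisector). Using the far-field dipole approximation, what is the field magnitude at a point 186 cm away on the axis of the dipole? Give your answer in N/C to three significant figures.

E ≈ 27.8 N/C

Dipole fields scale as 1/r³ in the far field.
The axial field is twice the equatorial field at the same r, so the geometry factor is 2/1.
E₂ = E₁ · (2/1) · (r₁/r₂)³ = 896 · 2 · (46.4/186)³.
(r₁/r₂)³ = (0.2495)³ = 0.01552.
E₂ ≈ 27.82 N/C.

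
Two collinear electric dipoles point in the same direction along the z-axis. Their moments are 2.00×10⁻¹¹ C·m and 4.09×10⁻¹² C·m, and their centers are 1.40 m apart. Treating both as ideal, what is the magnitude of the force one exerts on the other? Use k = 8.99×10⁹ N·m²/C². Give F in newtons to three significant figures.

F ≈ 1.15×10⁻¹² N

On-axis field of dipole 1 at distance r: E = 2kp₁/r³. Force on dipole 2 is F = p₂·dE/dr (gradient along axis).
dE/dr = −6kp₁/r⁴, so |F| = 6kp₁p₂/r⁴ (attractive for aligned moments).
F = 6(8.99×10⁹)(2.00×10⁻¹¹)(4.09×10⁻¹²)/(1.40)⁴ = 1.149×10⁻¹² N.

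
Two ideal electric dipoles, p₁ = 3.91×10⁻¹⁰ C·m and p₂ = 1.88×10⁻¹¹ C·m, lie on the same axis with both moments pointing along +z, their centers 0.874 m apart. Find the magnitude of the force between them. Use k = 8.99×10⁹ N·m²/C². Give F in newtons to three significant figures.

F ≈ 6.80×10⁻¹⁰ N

On-axis field of dipole 1 at distance r: E = 2kp₁/r³. Force on dipole 2 is F = p₂·dE/dr (gradient along axis).
dE/dr = −6kp₁/r⁴, so |F| = 6kp₁p₂/r⁴ (attractive for aligned moments).
F = 6(8.99×10⁹)(3.91×10⁻¹⁰)(1.88×10⁻¹¹)/(0.874)⁴ = 6.795×10⁻¹⁰ N.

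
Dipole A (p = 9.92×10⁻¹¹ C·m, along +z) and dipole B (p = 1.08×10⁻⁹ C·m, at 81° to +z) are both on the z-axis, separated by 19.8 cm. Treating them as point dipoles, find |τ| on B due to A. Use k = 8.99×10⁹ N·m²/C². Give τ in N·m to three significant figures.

The second dipole sits on the axis of the first, so the field there is axial: E₁ = 2kp₁/r³ along +z.
E₁ = 2(8.99×10⁹)(9.92×10⁻¹¹)/(0.198)³ = 229.8 N/C.
Torque on the second dipole: τ = p₂ E₁ sinθ.
τ = (1.08×10⁻⁹)(229.8)·sin81° = 2.451×10⁻⁷ N·m.

τ ≈ 2.45×10⁻⁷ N·m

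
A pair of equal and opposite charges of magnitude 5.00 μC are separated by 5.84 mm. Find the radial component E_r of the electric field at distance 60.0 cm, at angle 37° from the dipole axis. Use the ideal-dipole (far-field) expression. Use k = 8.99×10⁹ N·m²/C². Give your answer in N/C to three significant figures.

Dipole moment p = qd = (5.00×10⁻⁶ C)(0.00584 m) = 2.92×10⁻⁸ C·m.
For a dipole, E_r = (2kp cosθ)/r³.
kp/r³ = (8.99×10⁹)(2.92×10⁻⁸)/(0.600)³ = 1215 N/C.
E_r = 2·1215·cos37° = 1941 N/C.

E_r ≈ 1940 N/C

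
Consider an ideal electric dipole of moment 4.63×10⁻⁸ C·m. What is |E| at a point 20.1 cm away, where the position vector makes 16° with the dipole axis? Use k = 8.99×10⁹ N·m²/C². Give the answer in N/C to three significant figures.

E ≈ 9.96×10⁴ N/C

At angle θ the dipole field magnitude is E = (kp/r³)·√(1 + 3cos²θ).
kp/r³ = (8.99×10⁹)(4.63×10⁻⁸) / (0.201)³ = 5.126×10⁴ N/C.
√(1 + 3cos²16°) = √(1 + 3·0.9240) = √3.7721 ≈ 1.9422.
E ≈ 5.126×10⁴ × 1.942 = 9.955×10⁴ N/C.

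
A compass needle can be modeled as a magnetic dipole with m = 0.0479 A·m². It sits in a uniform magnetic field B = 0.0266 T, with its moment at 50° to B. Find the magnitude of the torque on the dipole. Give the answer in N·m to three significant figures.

Torque on a magnetic dipole: τ = mB sinθ.
τ = (0.0479)(0.0266)·sin50° = 9.760×10⁻⁴ N·m.

τ ≈ 9.76×10⁻⁴ N·m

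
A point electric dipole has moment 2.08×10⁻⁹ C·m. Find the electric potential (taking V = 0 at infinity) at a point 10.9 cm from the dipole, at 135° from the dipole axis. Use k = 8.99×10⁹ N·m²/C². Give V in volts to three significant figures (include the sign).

The dipole potential is V = kp cosθ / r².
V = (8.99×10⁹)(2.08×10⁻⁹)·cos135° / (0.109)² = -1113 V.

V ≈ -1110 V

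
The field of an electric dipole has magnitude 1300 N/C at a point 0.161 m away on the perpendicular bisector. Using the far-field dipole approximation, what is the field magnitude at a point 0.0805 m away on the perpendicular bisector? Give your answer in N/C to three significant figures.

E ≈ 1.04×10⁴ N/C

Dipole fields scale as 1/r³ in the far field; the geometry is the same at both points.
E₂ = E₁ · (r₁/r₂)³ = 1300 · (0.161/0.0805)³.
(r₁/r₂)³ = (2)³ = 8.
E₂ ≈ 1.040×10⁴ N/C.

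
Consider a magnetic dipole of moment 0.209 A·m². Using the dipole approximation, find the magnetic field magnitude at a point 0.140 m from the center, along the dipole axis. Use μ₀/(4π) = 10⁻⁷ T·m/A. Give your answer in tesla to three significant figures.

On axis B = (μ₀/4π)·2m/r³.
B = 2·(10⁻⁷)·(0.209) / (0.140)³ = 1.523×10⁻⁵ T.

B ≈ 1.52×10⁻⁵ T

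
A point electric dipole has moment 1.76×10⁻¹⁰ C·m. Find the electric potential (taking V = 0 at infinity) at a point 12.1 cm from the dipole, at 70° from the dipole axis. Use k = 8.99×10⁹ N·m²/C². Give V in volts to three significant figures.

The dipole potential is V = kp cosθ / r².
V = (8.99×10⁹)(1.76×10⁻¹⁰)·cos70° / (0.121)² = 36.96 V.

V ≈ 37.0 V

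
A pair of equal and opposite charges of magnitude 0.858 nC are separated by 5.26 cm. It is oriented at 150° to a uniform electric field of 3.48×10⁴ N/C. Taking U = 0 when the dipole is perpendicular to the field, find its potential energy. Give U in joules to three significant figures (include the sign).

U ≈ 1.36×10⁻⁶ J

Dipole moment p = qd = (8.58×10⁻¹⁰ C)(0.0526 m) = 4.513×10⁻¹¹ C·m.
U = −p·E = −pE cosθ.
U = −(4.513×10⁻¹¹)(3.48×10⁴)·cos150° = 1.360×10⁻⁶ J.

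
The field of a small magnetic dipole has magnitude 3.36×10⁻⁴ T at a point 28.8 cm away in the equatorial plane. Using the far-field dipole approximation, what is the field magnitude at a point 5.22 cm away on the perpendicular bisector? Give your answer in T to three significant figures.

B ≈ 0.0564 T

Dipole fields scale as 1/r³ in the far field; the geometry is the same at both points.
B₂ = B₁ · (r₁/r₂)³ = 3.36×10⁻⁴ · (28.8/5.22)³.
(r₁/r₂)³ = (5.517)³ = 167.9.
B₂ ≈ 0.05643 T.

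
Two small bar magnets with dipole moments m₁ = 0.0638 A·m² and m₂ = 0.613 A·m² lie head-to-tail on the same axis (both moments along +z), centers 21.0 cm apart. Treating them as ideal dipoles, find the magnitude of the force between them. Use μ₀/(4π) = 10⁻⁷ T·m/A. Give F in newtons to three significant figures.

On-axis B of dipole 1: B = (μ₀/4π)·2m₁/r³. Force on dipole 2: F = m₂·dB/dr.
dB/dr = −(μ₀/4π)·6m₁/r⁴, so |F| = (μ₀/4π)·6m₁m₂/r⁴.
F = 6(10⁻⁷)(0.0638)(0.613)/(0.210)⁴ = 1.207×10⁻⁵ N.

F ≈ 1.21×10⁻⁵ N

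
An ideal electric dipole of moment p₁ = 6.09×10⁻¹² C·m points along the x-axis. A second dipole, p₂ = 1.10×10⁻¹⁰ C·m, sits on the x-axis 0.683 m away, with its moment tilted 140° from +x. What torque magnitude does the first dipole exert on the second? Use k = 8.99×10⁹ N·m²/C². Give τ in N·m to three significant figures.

The second dipole sits on the axis of the first, so the field there is axial: E₁ = 2kp₁/r³ along +x.
E₁ = 2(8.99×10⁹)(6.09×10⁻¹²)/(0.683)³ = 0.3437 N/C.
Torque on the second dipole: τ = p₂ E₁ sinθ.
τ = (1.10×10⁻¹⁰)(0.3437)·sin140° = 2.430×10⁻¹¹ N·m.

τ ≈ 2.43×10⁻¹¹ N·m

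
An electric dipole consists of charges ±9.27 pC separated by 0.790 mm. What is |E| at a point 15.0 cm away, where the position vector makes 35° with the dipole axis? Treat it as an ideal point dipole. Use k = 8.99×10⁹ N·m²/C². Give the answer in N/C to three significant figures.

Dipole moment p = qd = (9.27×10⁻¹² C)(7.90×10⁻⁴ m) = 7.323×10⁻¹⁵ C·m.
At angle θ the dipole field magnitude is E = (kp/r³)·√(1 + 3cos²θ).
kp/r³ = (8.99×10⁹)(7.323×10⁻¹⁵) / (0.150)³ = 0.01951 N/C.
√(1 + 3cos²35°) = √(1 + 3·0.6710) = √3.0130 ≈ 1.7358.
E ≈ 0.01951 × 1.736 = 0.03386 N/C.

E ≈ 0.0339 N/C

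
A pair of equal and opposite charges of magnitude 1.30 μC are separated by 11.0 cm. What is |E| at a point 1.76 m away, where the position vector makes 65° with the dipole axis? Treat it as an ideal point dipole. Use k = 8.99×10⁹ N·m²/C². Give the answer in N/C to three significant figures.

Dipole moment p = qd = (1.30×10⁻⁶ C)(0.110 m) = 1.43×10⁻⁷ C·m.
At angle θ the dipole field magnitude is E = (kp/r³)·√(1 + 3cos²θ).
kp/r³ = (8.99×10⁹)(1.43×10⁻⁷) / (1.76)³ = 235.8 N/C.
√(1 + 3cos²65°) = √(1 + 3·0.1786) = √1.5358 ≈ 1.2393.
E ≈ 235.8 × 1.239 = 292.2 N/C.

E ≈ 292 N/C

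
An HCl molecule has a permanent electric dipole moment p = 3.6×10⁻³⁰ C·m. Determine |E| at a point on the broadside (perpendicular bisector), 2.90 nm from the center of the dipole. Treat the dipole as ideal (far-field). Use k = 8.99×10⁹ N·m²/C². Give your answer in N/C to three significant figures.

E ≈ 1.33×10⁶ N/C

On the perpendicular bisector E = kp/r³ (half the axial value at the same distance).
E = (8.99×10⁹)(3.60×10⁻³⁰) / (2.90×10⁻⁹)³ = 1.327×10⁶ N/C.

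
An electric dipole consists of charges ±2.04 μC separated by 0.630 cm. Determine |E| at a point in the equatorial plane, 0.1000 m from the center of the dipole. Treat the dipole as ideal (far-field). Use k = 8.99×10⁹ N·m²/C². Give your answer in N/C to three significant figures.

E ≈ 1.16×10⁵ N/C

Dipole moment p = qd = (2.04×10⁻⁶ C)(0.00630 m) = 1.285×10⁻⁸ C·m.
In the equatorial plane E = kp/r³.
E = (8.99×10⁹)(1.285×10⁻⁸) / (0.100)³ = 1.155×10⁵ N/C.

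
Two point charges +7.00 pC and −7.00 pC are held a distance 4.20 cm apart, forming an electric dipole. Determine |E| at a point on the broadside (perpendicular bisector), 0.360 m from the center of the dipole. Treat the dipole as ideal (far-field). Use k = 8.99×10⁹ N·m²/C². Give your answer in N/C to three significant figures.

Dipole moment p = qd = (7.00×10⁻¹² C)(0.0420 m) = 2.94×10⁻¹³ C·m.
On the perpendicular bisector E = kp/r³ (half the axial value at the same distance).
E = (8.99×10⁹)(2.94×10⁻¹³) / (0.360)³ = 0.05665 N/C.

E ≈ 0.0566 N/C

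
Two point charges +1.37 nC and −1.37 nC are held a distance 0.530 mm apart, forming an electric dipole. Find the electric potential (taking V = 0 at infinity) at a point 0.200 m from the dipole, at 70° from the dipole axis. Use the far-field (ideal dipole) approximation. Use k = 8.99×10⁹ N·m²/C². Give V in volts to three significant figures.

V ≈ 0.0558 V

Dipole moment p = qd = (1.37×10⁻⁹ C)(5.30×10⁻⁴ m) = 7.261×10⁻¹³ C·m.
The dipole potential is V = kp cosθ / r².
V = (8.99×10⁹)(7.261×10⁻¹³)·cos70° / (0.200)² = 0.05581 V.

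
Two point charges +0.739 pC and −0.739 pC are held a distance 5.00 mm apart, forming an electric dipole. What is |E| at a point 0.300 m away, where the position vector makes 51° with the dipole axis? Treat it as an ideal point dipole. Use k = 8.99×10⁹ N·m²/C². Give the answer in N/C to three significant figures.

E ≈ 0.00182 N/C

Dipole moment p = qd = (7.39×10⁻¹³ C)(0.00500 m) = 3.695×10⁻¹⁵ C·m.
At angle θ the dipole field magnitude is E = (kp/r³)·√(1 + 3cos²θ).
kp/r³ = (8.99×10⁹)(3.695×10⁻¹⁵) / (0.300)³ = 0.001230 N/C.
√(1 + 3cos²51°) = √(1 + 3·0.3960) = √2.1881 ≈ 1.4792.
E ≈ 0.001230 × 1.479 = 0.001820 N/C.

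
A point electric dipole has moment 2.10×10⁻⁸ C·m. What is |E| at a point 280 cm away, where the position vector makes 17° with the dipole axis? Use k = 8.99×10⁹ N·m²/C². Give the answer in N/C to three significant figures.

At angle θ the dipole field magnitude is E = (kp/r³)·√(1 + 3cos²θ).
kp/r³ = (8.99×10⁹)(2.10×10⁻⁸) / (2.80)³ = 8.600 N/C.
√(1 + 3cos²17°) = √(1 + 3·0.9145) = √3.7436 ≈ 1.9348.
E ≈ 8.600 × 1.935 = 16.64 N/C.

E ≈ 16.6 N/C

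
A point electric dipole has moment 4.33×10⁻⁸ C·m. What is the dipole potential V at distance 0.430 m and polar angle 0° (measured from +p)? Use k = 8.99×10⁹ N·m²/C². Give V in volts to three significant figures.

The dipole potential is V = kp cosθ / r².
V = (8.99×10⁹)(4.33×10⁻⁸)·cos0° / (0.430)² = 2105 V.

V ≈ 2110 V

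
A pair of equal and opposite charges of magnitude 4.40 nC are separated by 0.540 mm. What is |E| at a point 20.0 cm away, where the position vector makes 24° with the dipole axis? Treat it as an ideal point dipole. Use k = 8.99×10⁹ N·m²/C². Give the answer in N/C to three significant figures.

Dipole moment p = qd = (4.40×10⁻⁹ C)(5.40×10⁻⁴ m) = 2.376×10⁻¹² C·m.
At angle θ the dipole field magnitude is E = (kp/r³)·√(1 + 3cos²θ).
kp/r³ = (8.99×10⁹)(2.376×10⁻¹²) / (0.200)³ = 2.670 N/C.
√(1 + 3cos²24°) = √(1 + 3·0.8346) = √3.5037 ≈ 1.8718.
E ≈ 2.670 × 1.872 = 4.998 N/C.

E ≈ 5.00 N/C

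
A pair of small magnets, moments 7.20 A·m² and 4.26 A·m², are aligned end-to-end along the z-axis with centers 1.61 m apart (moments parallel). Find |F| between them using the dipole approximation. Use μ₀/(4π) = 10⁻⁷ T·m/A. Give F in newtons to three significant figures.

F ≈ 2.74×10⁻⁶ N

On-axis B of dipole 1: B = (μ₀/4π)·2m₁/r³. Force on dipole 2: F = m₂·dB/dr.
dB/dr = −(μ₀/4π)·6m₁/r⁴, so |F| = (μ₀/4π)·6m₁m₂/r⁴.
F = 6(10⁻⁷)(7.20)(4.26)/(1.61)⁴ = 2.739×10⁻⁶ N.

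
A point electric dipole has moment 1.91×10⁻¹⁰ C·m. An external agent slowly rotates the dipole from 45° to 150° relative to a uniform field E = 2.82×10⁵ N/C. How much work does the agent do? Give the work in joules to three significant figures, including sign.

W_ext = ΔU = U(θ₂) − U(θ₁) = −pE cosθ₂ − (−pE cosθ₁) = pE(cosθ₁ − cosθ₂).
W = (1.91×10⁻¹⁰)(2.82×10⁵)·(cos45° − cos150°) = (5.386×10⁻⁵)·(+1.5731) = 8.473×10⁻⁵ J.

W ≈ 8.47×10⁻⁵ J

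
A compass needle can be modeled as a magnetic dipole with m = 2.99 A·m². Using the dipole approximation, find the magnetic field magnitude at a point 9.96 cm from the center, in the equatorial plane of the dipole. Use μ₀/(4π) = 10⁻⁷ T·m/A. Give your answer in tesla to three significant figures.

In the equatorial plane B = (μ₀/4π)·m/r³ (half the axial value).
B = (10⁻⁷)·(2.99) / (0.0996)³ = 3.026×10⁻⁴ T.

B ≈ 3.03×10⁻⁴ T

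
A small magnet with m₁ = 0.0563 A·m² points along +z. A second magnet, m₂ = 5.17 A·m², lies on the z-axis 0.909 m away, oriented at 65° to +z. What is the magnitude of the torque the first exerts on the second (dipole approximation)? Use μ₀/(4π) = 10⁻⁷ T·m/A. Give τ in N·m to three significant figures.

τ ≈ 7.02×10⁻⁸ N·m

Dipole B is on the axis of dipole A, so B₁ there is axial: B₁ = (μ₀/4π)·2m₁/r³ along +z.
B₁ = 2(10⁻⁷)(0.0563)/(0.909)³ = 1.499×10⁻⁸ T.
τ = m₂ B₁ sinθ.
τ = (5.17)(1.499×10⁻⁸)·sin65° = 7.024×10⁻⁸ N·m.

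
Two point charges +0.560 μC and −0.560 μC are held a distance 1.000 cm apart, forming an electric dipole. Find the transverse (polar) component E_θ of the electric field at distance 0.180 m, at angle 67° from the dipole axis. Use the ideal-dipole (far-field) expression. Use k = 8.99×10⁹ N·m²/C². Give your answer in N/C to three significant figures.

Dipole moment p = qd = (5.60×10⁻⁷ C)(0.0100 m) = 5.60×10⁻⁹ C·m.
For a dipole, E_θ = (kp sinθ)/r³.
kp/r³ = (8.99×10⁹)(5.60×10⁻⁹)/(0.180)³ = 8632 N/C.
E_θ = 8632·sin67° = 7946 N/C.

E_θ ≈ 7950 N/C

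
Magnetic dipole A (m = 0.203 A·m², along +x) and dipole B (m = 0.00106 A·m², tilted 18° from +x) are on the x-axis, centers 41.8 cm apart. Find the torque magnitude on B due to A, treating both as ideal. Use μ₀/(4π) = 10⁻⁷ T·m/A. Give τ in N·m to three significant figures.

τ ≈ 1.82×10⁻¹⁰ N·m

Dipole B is on the axis of dipole A, so B₁ there is axial: B₁ = (μ₀/4π)·2m₁/r³ along +x.
B₁ = 2(10⁻⁷)(0.203)/(0.418)³ = 5.559×10⁻⁷ T.
τ = m₂ B₁ sinθ.
τ = (0.00106)(5.559×10⁻⁷)·sin18° = 1.821×10⁻¹⁰ N·m.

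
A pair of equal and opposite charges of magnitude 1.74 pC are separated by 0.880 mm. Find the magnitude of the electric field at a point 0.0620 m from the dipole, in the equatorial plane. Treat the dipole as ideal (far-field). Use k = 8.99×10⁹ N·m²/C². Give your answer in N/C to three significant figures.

E ≈ 0.0578 N/C

Dipole moment p = qd = (1.74×10⁻¹² C)(8.80×10⁻⁴ m) = 1.531×10⁻¹⁵ C·m.
In the equatorial plane E = kp/r³.
E = (8.99×10⁹)(1.531×10⁻¹⁵) / (0.0620)³ = 0.05775 N/C.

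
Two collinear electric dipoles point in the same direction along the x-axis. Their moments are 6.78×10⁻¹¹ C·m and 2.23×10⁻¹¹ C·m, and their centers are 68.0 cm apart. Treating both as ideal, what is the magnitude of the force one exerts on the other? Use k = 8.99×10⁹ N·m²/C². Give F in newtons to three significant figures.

F ≈ 3.81×10⁻¹⁰ N

On-axis field of dipole 1 at distance r: E = 2kp₁/r³. Force on dipole 2 is F = p₂·dE/dr (gradient along axis).
dE/dr = −6kp₁/r⁴, so |F| = 6kp₁p₂/r⁴ (attractive for aligned moments).
F = 6(8.99×10⁹)(6.78×10⁻¹¹)(2.23×10⁻¹¹)/(0.680)⁴ = 3.814×10⁻¹⁰ N.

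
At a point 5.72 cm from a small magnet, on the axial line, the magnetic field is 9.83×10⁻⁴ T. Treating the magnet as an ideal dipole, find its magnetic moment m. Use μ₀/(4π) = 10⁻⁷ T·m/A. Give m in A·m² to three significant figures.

m ≈ 0.920 A·m²

On axis B = (μ₀/4π)·2m/r³, so m = Br³·4π/(μ₀·2).
m = (9.83×10⁻⁴)·(0.0572)³ / (2·10⁻⁷) = 0.9198 A·m².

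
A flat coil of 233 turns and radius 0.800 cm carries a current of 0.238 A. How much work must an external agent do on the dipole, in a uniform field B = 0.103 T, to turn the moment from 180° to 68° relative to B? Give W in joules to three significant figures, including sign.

W ≈ -0.00158 J

m = NIA = NIπa² = 233·(0.238)·π·(0.00800)² = 0.01115 A·m².
W_ext = ΔU = −mB cosθ₂ + mB cosθ₁ = mB(cosθ₁ − cosθ₂).
W = (0.01115)(0.103)·(cos180° − cos68°) = (0.001148)·(-1.3746) = -0.001579 J.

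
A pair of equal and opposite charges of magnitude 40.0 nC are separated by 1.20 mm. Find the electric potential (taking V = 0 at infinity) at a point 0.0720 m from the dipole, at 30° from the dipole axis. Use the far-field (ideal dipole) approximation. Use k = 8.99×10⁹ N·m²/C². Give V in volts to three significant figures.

V ≈ 72.1 V

Dipole moment p = qd = (4.00×10⁻⁸ C)(0.00120 m) = 4.80×10⁻¹¹ C·m.
The dipole potential is V = kp cosθ / r².
V = (8.99×10⁹)(4.80×10⁻¹¹)·cos30° / (0.0720)² = 72.09 V.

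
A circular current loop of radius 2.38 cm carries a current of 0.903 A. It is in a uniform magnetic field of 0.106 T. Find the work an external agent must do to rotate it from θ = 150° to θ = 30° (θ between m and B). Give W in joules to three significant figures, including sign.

Magnetic moment m = IA = Iπa² = (0.903)·π·(0.0238)² = 0.001607 A·m².
W_ext = ΔU = −mB cosθ₂ + mB cosθ₁ = mB(cosθ₁ − cosθ₂).
W = (0.001607)(0.106)·(cos150° − cos30°) = (1.703×10⁻⁴)·(-1.7321) = -2.950×10⁻⁴ J.

W ≈ -2.95×10⁻⁴ J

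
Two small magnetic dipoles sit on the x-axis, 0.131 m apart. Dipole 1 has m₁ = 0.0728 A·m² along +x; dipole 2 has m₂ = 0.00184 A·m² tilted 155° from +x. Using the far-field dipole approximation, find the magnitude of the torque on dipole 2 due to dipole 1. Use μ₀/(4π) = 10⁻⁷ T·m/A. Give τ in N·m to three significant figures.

Dipole B is on the axis of dipole A, so B₁ there is axial: B₁ = (μ₀/4π)·2m₁/r³ along +x.
B₁ = 2(10⁻⁷)(0.0728)/(0.131)³ = 6.477×10⁻⁶ T.
τ = m₂ B₁ sinθ.
τ = (0.00184)(6.477×10⁻⁶)·sin155° = 5.036×10⁻⁹ N·m.

τ ≈ 5.04×10⁻⁹ N·m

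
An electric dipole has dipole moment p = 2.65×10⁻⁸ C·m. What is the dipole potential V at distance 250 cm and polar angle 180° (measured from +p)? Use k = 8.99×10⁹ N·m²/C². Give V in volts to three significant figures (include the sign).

The dipole potential is V = kp cosθ / r².
V = (8.99×10⁹)(2.65×10⁻⁸)·cos180° / (2.50)² = -38.12 V.

V ≈ -38.1 V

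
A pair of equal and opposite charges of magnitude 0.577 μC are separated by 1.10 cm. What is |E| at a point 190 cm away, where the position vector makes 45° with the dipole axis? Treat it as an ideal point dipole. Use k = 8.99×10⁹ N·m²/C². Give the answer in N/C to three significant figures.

Dipole moment p = qd = (5.77×10⁻⁷ C)(0.0110 m) = 6.347×10⁻⁹ C·m.
At angle θ the dipole field magnitude is E = (kp/r³)·√(1 + 3cos²θ).
kp/r³ = (8.99×10⁹)(6.347×10⁻⁹) / (1.90)³ = 8.319 N/C.
√(1 + 3cos²45°) = √(1 + 3·0.5000) = √2.5000 ≈ 1.5811.
E ≈ 8.319 × 1.581 = 13.15 N/C.

E ≈ 13.2 N/C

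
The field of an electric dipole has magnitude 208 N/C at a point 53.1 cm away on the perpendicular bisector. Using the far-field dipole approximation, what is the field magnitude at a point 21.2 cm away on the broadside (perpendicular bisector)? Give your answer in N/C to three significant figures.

E ≈ 3270 N/C

Dipole fields scale as 1/r³ in the far field; the geometry is the same at both points.
E₂ = E₁ · (r₁/r₂)³ = 208 · (53.1/21.2)³.
(r₁/r₂)³ = (2.505)³ = 15.71.
E₂ ≈ 3268 N/C.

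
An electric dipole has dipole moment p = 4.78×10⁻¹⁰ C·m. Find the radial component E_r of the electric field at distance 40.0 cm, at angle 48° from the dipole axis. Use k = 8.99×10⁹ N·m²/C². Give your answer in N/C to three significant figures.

E_r ≈ 89.9 N/C

For a dipole, E_r = (2kp cosθ)/r³.
kp/r³ = (8.99×10⁹)(4.78×10⁻¹⁰)/(0.400)³ = 67.14 N/C.
E_r = 2·67.14·cos48° = 89.86 N/C.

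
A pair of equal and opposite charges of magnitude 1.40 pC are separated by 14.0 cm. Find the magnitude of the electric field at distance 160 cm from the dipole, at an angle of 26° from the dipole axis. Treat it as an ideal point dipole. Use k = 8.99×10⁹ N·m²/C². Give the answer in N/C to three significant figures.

E ≈ 7.96×10⁻⁴ N/C

Dipole moment p = qd = (1.40×10⁻¹² C)(0.140 m) = 1.96×10⁻¹³ C·m.
At angle θ the dipole field magnitude is E = (kp/r³)·√(1 + 3cos²θ).
kp/r³ = (8.99×10⁹)(1.96×10⁻¹³) / (1.60)³ = 4.302×10⁻⁴ N/C.
√(1 + 3cos²26°) = √(1 + 3·0.8078) = √3.4235 ≈ 1.8503.
E ≈ 4.302×10⁻⁴ × 1.850 = 7.960×10⁻⁴ N/C.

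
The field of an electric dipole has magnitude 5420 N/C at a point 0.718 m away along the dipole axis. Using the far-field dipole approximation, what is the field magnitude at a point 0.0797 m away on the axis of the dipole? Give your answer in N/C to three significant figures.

Dipole fields scale as 1/r³ in the far field; the geometry is the same at both points.
E₂ = E₁ · (r₁/r₂)³ = 5420 · (0.718/0.0797)³.
(r₁/r₂)³ = (9.009)³ = 731.1.
E₂ ≈ 3.963×10⁶ N/C.

E ≈ 3.96×10⁶ N/C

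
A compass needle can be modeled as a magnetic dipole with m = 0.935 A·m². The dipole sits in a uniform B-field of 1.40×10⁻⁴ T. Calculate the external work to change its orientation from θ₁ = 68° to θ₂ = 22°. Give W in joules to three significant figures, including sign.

W_ext = ΔU = −mB cosθ₂ + mB cosθ₁ = mB(cosθ₁ − cosθ₂).
W = (0.935)(1.40×10⁻⁴)·(cos68° − cos22°) = (1.309×10⁻⁴)·(-0.5526) = -7.233×10⁻⁵ J.

W ≈ -7.23×10⁻⁵ J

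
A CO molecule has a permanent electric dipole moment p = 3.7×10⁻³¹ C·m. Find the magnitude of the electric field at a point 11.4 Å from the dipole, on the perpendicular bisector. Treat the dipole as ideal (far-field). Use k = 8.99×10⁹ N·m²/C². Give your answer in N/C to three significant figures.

E ≈ 2.25×10⁶ N/C

In the equatorial plane E = kp/r³.
E = (8.99×10⁹)(3.70×10⁻³¹) / (1.14×10⁻⁹)³ = 2.245×10⁶ N/C.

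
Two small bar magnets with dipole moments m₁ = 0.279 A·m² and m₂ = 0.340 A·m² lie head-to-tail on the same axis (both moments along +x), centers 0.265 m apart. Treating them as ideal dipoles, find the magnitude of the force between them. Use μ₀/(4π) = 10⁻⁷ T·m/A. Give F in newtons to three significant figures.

F ≈ 1.15×10⁻⁵ N

On-axis B of dipole 1: B = (μ₀/4π)·2m₁/r³. Force on dipole 2: F = m₂·dB/dr.
dB/dr = −(μ₀/4π)·6m₁/r⁴, so |F| = (μ₀/4π)·6m₁m₂/r⁴.
F = 6(10⁻⁷)(0.279)(0.340)/(0.265)⁴ = 1.154×10⁻⁵ N.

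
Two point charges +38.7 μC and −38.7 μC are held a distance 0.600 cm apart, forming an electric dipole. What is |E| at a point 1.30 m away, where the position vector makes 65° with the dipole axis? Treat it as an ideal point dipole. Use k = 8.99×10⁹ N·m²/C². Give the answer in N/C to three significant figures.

Dipole moment p = qd = (3.87×10⁻⁵ C)(0.00600 m) = 2.322×10⁻⁷ C·m.
At angle θ the dipole field magnitude is E = (kp/r³)·√(1 + 3cos²θ).
kp/r³ = (8.99×10⁹)(2.322×10⁻⁷) / (1.30)³ = 950.1 N/C.
√(1 + 3cos²65°) = √(1 + 3·0.1786) = √1.5358 ≈ 1.2393.
E ≈ 950.1 × 1.239 = 1178 N/C.

E ≈ 1180 N/C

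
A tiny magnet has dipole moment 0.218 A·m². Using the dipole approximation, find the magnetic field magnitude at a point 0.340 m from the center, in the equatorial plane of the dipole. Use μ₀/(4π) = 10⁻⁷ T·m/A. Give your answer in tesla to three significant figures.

In the equatorial plane B = (μ₀/4π)·m/r³ (half the axial value).
B = (10⁻⁷)·(0.218) / (0.340)³ = 5.547×10⁻⁷ T.

B ≈ 5.55×10⁻⁷ T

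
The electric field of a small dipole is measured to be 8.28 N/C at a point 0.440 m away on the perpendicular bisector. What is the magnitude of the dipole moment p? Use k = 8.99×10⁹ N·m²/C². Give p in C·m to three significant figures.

In the equatorial plane E = kp/r³, so p = Er³/(k).
p = (8.28)·(0.440)³ / (8.99×10⁹) = 7.846×10⁻¹¹ C·m.

p ≈ 7.85×10⁻¹¹ C·m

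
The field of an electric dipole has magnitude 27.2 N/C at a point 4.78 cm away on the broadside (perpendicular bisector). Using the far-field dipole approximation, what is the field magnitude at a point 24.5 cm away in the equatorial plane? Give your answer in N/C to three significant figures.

Dipole fields scale as 1/r³ in the far field; the geometry is the same at both points.
E₂ = E₁ · (r₁/r₂)³ = 27.2 · (4.78/24.5)³.
(r₁/r₂)³ = (0.1951)³ = 0.007427.
E₂ ≈ 0.2020 N/C.

E ≈ 0.202 N/C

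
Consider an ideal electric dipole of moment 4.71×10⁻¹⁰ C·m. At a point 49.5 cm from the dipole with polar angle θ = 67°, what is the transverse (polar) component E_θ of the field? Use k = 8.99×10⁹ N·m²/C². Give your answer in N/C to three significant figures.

E_θ ≈ 32.1 N/C

For a dipole, E_θ = (kp sinθ)/r³.
kp/r³ = (8.99×10⁹)(4.71×10⁻¹⁰)/(0.495)³ = 34.91 N/C.
E_θ = 34.91·sin67° = 32.14 N/C.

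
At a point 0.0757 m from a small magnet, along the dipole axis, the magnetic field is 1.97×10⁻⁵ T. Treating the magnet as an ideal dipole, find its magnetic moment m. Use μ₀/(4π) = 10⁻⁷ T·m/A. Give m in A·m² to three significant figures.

On axis B = (μ₀/4π)·2m/r³, so m = Br³·4π/(μ₀·2).
m = (1.97×10⁻⁵)·(0.0757)³ / (2·10⁻⁷) = 0.04273 A·m².

m ≈ 0.0427 A·m²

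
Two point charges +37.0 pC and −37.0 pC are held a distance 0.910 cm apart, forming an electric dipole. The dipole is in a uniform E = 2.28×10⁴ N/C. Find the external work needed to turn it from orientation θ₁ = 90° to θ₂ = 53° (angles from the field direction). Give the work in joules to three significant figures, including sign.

Dipole moment p = qd = (3.70×10⁻¹¹ C)(0.00910 m) = 3.367×10⁻¹³ C·m.
W_ext = ΔU = U(θ₂) − U(θ₁) = −pE cosθ₂ − (−pE cosθ₁) = pE(cosθ₁ − cosθ₂).
W = (3.367×10⁻¹³)(2.28×10⁴)·(cos90° − cos53°) = (7.677×10⁻⁹)·(-0.6018) = -4.620×10⁻⁹ J.

W ≈ -4.62×10⁻⁹ J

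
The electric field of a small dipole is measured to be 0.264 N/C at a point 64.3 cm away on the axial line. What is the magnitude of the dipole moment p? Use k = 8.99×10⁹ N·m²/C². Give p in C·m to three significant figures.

On axis E = 2kp/r³, so p = Er³/(2k).
p = (0.264)·(0.643)³ / (2·8.99×10⁹) = 3.903×10⁻¹² C·m.

p ≈ 3.90×10⁻¹² C·m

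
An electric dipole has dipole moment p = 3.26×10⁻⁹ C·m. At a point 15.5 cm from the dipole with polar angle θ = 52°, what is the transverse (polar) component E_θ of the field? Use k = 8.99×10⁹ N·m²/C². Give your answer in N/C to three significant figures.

For a dipole, E_θ = (kp sinθ)/r³.
kp/r³ = (8.99×10⁹)(3.26×10⁻⁹)/(0.155)³ = 7870 N/C.
E_θ = 7870·sin52° = 6202 N/C.

E_θ ≈ 6200 N/C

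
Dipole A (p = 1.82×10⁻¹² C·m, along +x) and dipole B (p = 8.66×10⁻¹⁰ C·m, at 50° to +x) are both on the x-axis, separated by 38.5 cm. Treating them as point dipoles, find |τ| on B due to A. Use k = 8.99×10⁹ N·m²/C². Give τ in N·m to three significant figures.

The second dipole sits on the axis of the first, so the field there is axial: E₁ = 2kp₁/r³ along +x.
E₁ = 2(8.99×10⁹)(1.82×10⁻¹²)/(0.385)³ = 0.5734 N/C.
Torque on the second dipole: τ = p₂ E₁ sinθ.
τ = (8.66×10⁻¹⁰)(0.5734)·sin50° = 3.804×10⁻¹⁰ N·m.

τ ≈ 3.80×10⁻¹⁰ N·m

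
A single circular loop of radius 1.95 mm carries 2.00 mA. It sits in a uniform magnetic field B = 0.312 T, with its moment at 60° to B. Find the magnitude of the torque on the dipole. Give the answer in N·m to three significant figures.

τ ≈ 6.46×10⁻⁹ N·m

Magnetic moment m = IA = Iπa² = (0.00200)·π·(0.00195)² = 2.389×10⁻⁸ A·m².
Torque on a magnetic dipole: τ = mB sinθ.
τ = (2.389×10⁻⁸)(0.312)·sin60° = 6.455×10⁻⁹ N·m.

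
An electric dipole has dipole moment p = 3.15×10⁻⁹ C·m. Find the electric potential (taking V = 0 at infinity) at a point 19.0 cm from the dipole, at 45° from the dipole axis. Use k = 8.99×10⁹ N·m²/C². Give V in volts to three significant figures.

V ≈ 555 V

The dipole potential is V = kp cosθ / r².
V = (8.99×10⁹)(3.15×10⁻⁹)·cos45° / (0.190)² = 554.7 V.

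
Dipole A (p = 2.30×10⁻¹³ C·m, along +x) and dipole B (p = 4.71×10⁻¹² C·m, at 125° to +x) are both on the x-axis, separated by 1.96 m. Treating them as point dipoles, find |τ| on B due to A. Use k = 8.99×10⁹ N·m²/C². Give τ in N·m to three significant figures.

The second dipole sits on the axis of the first, so the field there is axial: E₁ = 2kp₁/r³ along +x.
E₁ = 2(8.99×10⁹)(2.30×10⁻¹³)/(1.96)³ = 5.492×10⁻⁴ N/C.
Torque on the second dipole: τ = p₂ E₁ sinθ.
τ = (4.71×10⁻¹²)(5.492×10⁻⁴)·sin125° = 2.119×10⁻¹⁵ N·m.

τ ≈ 2.12×10⁻¹⁵ N·m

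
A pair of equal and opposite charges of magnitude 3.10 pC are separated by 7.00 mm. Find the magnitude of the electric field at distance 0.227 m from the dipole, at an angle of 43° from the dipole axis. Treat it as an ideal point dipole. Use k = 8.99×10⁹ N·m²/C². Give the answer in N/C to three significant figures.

E ≈ 0.0269 N/C

Dipole moment p = qd = (3.10×10⁻¹² C)(0.00700 m) = 2.17×10⁻¹⁴ C·m.
At angle θ the dipole field magnitude is E = (kp/r³)·√(1 + 3cos²θ).
kp/r³ = (8.99×10⁹)(2.17×10⁻¹⁴) / (0.227)³ = 0.01668 N/C.
√(1 + 3cos²43°) = √(1 + 3·0.5349) = √2.6046 ≈ 1.6139.
E ≈ 0.01668 × 1.614 = 0.02692 N/C.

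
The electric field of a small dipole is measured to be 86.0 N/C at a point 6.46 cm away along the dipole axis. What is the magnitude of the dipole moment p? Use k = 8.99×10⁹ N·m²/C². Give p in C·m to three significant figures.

p ≈ 1.29×10⁻¹² C·m

On axis E = 2kp/r³, so p = Er³/(2k).
p = (86.0)·(0.0646)³ / (2·8.99×10⁹) = 1.289×10⁻¹² C·m.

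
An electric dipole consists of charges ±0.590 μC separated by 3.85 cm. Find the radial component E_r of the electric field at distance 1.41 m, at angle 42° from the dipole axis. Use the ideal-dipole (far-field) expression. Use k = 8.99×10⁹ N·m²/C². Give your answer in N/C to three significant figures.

E_r ≈ 108 N/C

Dipole moment p = qd = (5.90×10⁻⁷ C)(0.0385 m) = 2.272×10⁻⁸ C·m.
For a dipole, E_r = (2kp cosθ)/r³.
kp/r³ = (8.99×10⁹)(2.272×10⁻⁸)/(1.41)³ = 72.86 N/C.
E_r = 2·72.86·cos42° = 108.3 N/C.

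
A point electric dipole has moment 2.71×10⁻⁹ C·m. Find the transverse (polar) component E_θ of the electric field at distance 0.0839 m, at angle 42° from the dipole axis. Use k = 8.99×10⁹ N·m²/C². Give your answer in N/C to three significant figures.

E_θ ≈ 2.76×10⁴ N/C

For a dipole, E_θ = (kp sinθ)/r³.
kp/r³ = (8.99×10⁹)(2.71×10⁻⁹)/(0.0839)³ = 4.125×10⁴ N/C.
E_θ = 4.125×10⁴·sin42° = 2.760×10⁴ N/C.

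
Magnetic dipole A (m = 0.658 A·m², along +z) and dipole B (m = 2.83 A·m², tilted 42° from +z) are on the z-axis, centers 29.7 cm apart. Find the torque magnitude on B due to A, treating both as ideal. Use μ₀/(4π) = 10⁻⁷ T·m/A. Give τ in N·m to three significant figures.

Dipole B is on the axis of dipole A, so B₁ there is axial: B₁ = (μ₀/4π)·2m₁/r³ along +z.
B₁ = 2(10⁻⁷)(0.658)/(0.297)³ = 5.023×10⁻⁶ T.
τ = m₂ B₁ sinθ.
τ = (2.83)(5.023×10⁻⁶)·sin42° = 9.512×10⁻⁶ N·m.

τ ≈ 9.51×10⁻⁶ N·m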